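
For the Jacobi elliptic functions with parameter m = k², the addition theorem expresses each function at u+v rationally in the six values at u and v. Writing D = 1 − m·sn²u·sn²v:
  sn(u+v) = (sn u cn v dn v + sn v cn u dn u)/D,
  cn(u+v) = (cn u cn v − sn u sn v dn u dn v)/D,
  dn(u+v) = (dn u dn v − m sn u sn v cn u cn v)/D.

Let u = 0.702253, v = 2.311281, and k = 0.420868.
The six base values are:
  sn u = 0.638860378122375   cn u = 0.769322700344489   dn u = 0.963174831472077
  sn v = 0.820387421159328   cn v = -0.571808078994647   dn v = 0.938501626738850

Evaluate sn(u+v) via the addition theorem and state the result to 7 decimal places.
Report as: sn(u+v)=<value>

sn(u+v)=0.2786175

m = k² = 0.177129873424
D = 1 − m·sn²u·sn²v = 0.9513434058262646
sn(u+v) = (sn u·cn v·dn v + sn v·cn u·dn u)/D = 0.2650609011331877/0.9513434058262646 = 0.2786174787252306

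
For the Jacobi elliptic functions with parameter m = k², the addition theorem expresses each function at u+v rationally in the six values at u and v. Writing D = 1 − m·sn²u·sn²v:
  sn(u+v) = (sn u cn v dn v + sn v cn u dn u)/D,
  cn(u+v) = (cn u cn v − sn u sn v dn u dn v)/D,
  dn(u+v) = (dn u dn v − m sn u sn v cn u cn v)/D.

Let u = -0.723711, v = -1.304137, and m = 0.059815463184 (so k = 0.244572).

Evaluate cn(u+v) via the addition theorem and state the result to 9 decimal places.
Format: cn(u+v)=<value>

cn(u+v)=-0.408082083

sn u = -0.6596191666998332, cn u = 0.7515999966220181, dn u = 0.9869014362095626
sn v = -0.9603973757730973, cn v = 0.2786339545140687, dn v = 0.9720228509606846
m = k² = 0.059815463184
D = 1 − m·sn²u·sn²v = 0.9759949877149031
cn(u+v) = (cn u·cn v − sn u·sn v·dn u·dn v)/D = -0.3982860678697722/0.9759949877149031 = -0.4080820832925375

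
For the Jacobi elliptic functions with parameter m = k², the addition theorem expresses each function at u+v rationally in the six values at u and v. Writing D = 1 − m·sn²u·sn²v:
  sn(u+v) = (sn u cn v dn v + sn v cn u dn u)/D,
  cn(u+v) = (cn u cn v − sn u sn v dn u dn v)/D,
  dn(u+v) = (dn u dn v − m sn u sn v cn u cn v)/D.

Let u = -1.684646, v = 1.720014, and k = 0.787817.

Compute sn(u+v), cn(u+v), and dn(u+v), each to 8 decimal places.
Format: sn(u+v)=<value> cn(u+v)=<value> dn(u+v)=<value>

sn(u+v)=0.03535605 cn(u+v)=0.99937478 dn(u+v)=0.99961200

sn u = -0.9840531026711894, cn u = 0.1778749311263548, dn u = 0.6316499051406774
sn v = 0.9877708115303611, cn v = 0.155912872748378, dn v = 0.6280380424835053
m = k² = 0.620655625489
D = 1 − m·sn²u·sn²v = 0.4135916530389019
sn(u+v) = (sn u·cn v·dn v + sn v·cn u·dn u)/D = 0.01462296905006547/0.4135916530389019 = 0.03535605455918147
cn(u+v) = (cn u·cn v − sn u·sn v·dn u·dn v)/D = 0.4133330669564343/0.4135916530389019 = 0.9993747792525125
dn(u+v) = (dn u·dn v − m·sn u·sn v·cn u·cn v)/D = 0.4134311791719033/0.4135916530389019 = 0.9996119992610598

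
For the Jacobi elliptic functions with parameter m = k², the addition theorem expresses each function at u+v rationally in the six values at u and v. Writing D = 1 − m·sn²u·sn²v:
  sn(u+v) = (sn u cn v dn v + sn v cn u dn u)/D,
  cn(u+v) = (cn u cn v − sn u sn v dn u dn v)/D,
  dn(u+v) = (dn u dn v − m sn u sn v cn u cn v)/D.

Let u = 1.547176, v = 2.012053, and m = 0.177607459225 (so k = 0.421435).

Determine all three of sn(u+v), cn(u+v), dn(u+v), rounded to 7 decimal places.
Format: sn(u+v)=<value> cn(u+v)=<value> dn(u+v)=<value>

sn(u+v)=-0.2587131 cn(u+v)=-0.9659542 dn(u+v)=0.9940384

sn u = 0.9957782913017414, cn u = 0.09179103753735579, dn u = 0.9076833088800441
sn v = 0.9457345355942226, cn v = -0.3249402840282812, dn v = 0.9171398123447049
m = k² = 0.177607459225
D = 1 − m·sn²u·sn²v = 0.8424838795450447
sn(u+v) = (sn u·cn v·dn v + sn v·cn u·dn u)/D = -0.2179615892421486/0.8424838795450447 = -0.2587130680290898
cn(u+v) = (cn u·cn v − sn u·sn v·dn u·dn v)/D = -0.8138008558046043/0.8424838795450447 = -0.9659542165294252
dn(u+v) = (dn u·dn v − m·sn u·sn v·cn u·cn v)/D = 0.8374613092837187/0.8424838795450447 = 0.9940383782013274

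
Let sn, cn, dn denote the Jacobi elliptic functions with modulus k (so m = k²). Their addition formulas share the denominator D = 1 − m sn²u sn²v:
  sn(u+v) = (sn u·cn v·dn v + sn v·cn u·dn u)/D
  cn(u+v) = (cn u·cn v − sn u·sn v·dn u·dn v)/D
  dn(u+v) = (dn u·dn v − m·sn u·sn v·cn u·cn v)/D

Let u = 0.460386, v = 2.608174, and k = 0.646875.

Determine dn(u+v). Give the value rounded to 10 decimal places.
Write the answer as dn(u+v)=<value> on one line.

sn u = 0.4384624355302981, cn u = 0.8987495160659833, dn u = 0.9589336801949536
sn v = 0.7956728935626056, cn v = -0.6057265442835657, dn v = 0.8573698037760536
m = k² = 0.418447265625
D = 1 − m·sn²u·sn²v = 0.9490698864762563
dn(u+v) = (dn u·dn v − m·sn u·sn v·cn u·cn v)/D = 0.9016343955812053/0.9490698864762563 = 0.950018969550102

dn(u+v)=0.9500189696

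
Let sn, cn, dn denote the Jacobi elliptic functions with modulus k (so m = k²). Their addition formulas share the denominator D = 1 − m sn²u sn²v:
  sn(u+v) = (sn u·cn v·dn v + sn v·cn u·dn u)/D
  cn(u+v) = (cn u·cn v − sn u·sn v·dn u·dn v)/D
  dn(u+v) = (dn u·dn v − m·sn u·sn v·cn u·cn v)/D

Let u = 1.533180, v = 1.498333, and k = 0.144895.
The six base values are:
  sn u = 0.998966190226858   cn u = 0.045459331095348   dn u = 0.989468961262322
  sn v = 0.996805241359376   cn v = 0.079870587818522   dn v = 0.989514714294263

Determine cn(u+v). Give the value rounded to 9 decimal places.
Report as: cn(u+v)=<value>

m = k² = 0.020994561025
D = 1 − m·sn²u·sn²v = 0.979182479356533
cn(u+v) = (cn u·cn v − sn u·sn v·dn u·dn v)/D = -0.971326300364771/0.979182479356533 = -0.9919767978314679

cn(u+v)=-0.991976798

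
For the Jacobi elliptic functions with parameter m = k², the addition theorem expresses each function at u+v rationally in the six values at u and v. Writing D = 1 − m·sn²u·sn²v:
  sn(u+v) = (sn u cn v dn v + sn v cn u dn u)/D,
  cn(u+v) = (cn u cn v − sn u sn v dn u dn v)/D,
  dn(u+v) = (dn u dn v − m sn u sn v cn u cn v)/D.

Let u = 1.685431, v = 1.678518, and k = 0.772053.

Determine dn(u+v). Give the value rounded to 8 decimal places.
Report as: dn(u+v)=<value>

dn(u+v)=0.92540666

sn u = 0.9862053483494444, cn u = 0.1655264658202758, dn u = 0.6482790907381413
sn v = 0.9854532329808838, cn v = 0.1699468317078138, dn v = 0.6489604720544543
m = k² = 0.596065834809
D = 1 − m·sn²u·sn²v = 0.437009620117227
dn(u+v) = (dn u·dn v − m·sn u·sn v·cn u·cn v)/D = 0.4044116135346401/0.437009620117227 = 0.92540666135944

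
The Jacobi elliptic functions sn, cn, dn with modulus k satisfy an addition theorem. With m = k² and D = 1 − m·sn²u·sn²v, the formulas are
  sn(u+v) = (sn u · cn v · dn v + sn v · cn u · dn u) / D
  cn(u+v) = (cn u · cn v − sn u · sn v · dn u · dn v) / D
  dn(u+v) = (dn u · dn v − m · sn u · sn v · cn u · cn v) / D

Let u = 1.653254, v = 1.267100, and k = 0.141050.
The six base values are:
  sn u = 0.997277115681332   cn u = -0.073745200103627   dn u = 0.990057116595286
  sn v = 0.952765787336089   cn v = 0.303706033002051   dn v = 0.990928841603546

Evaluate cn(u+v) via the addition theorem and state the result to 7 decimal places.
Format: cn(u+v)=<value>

cn(u+v)=-0.9720472

m = k² = 0.0198951025
D = 1 − m·sn²u·sn²v = 0.9820381859726341
cn(u+v) = (cn u·cn v − sn u·sn v·dn u·dn v)/D = -0.9545874768277404/0.9820381859726341 = -0.9720472080037235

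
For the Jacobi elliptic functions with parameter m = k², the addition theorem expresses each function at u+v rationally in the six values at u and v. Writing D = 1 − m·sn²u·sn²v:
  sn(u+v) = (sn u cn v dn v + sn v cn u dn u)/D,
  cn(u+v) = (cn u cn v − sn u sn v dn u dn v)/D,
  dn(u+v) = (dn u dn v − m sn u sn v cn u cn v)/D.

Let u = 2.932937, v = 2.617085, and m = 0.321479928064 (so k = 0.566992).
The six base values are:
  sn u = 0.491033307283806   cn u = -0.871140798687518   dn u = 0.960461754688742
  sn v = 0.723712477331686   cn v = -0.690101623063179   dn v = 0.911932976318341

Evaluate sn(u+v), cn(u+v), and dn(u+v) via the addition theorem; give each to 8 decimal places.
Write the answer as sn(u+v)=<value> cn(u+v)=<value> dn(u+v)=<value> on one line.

sn(u+v)=-0.95324889 cn(u+v)=0.30218630 dn(u+v)=0.84135398

m = k² = 0.321479928064
D = 1 − m·sn²u·sn²v = 0.9594016964457054
sn(u+v) = (sn u·cn v·dn v + sn v·cn u·dn u)/D = -0.9145485995204173/0.9594016964457054 = -0.9532488872060001
cn(u+v) = (cn u·cn v − sn u·sn v·dn u·dn v)/D = 0.2899180474860796/0.9594016964457054 = 0.3021862985651774
dn(u+v) = (dn u·dn v − m·sn u·sn v·cn u·cn v)/D = 0.8071964317924568/0.9594016964457054 = 0.8413539759027702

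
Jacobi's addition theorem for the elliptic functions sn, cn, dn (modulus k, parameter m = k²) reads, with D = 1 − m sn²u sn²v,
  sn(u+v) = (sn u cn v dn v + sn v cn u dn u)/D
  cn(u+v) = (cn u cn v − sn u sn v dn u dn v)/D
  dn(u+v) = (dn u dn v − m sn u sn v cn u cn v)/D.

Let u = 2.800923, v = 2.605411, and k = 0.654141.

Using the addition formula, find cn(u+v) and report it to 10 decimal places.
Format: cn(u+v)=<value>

cn(u+v)=0.0107347028

sn u = 0.690815793070989, cn u = -0.7230308015871111, dn u = 0.8920731943310679
sn v = 0.8033870361873071, cn v = -0.5954571941677878, dn v = 0.8507760584276648
m = k² = 0.427900447881
D = 1 − m·sn²u·sn²v = 0.8681995493271854
cn(u+v) = (cn u·cn v − sn u·sn v·dn u·dn v)/D = 0.009319864147136453/0.8681995493271854 = 0.01073470281614281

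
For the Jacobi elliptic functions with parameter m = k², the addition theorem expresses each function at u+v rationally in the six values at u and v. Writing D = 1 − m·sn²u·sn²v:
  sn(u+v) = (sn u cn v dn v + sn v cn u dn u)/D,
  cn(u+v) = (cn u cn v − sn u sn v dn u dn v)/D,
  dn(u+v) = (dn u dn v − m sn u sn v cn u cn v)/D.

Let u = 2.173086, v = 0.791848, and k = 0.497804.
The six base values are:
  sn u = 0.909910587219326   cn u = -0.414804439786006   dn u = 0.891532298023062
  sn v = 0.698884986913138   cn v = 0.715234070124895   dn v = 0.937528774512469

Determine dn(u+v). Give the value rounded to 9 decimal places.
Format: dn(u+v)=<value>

dn(u+v)=0.980888689

m = k² = 0.247808822416
D = 1 − m·sn²u·sn²v = 0.8997866401275729
dn(u+v) = (dn u·dn v − m·sn u·sn v·cn u·cn v)/D = 0.8825905380613244/0.8997866401275729 = 0.9808886892743702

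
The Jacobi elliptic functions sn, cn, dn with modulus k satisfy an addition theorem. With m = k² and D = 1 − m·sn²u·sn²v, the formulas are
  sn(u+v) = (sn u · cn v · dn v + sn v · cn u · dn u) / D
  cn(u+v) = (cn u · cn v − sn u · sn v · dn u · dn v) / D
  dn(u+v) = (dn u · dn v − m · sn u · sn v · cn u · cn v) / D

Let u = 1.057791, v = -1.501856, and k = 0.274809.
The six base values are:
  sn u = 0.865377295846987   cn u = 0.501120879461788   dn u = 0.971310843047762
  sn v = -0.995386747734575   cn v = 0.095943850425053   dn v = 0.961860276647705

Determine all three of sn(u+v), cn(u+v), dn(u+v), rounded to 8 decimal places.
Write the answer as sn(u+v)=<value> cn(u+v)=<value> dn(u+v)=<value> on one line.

sn(u+v)=-0.42865735 cn(u+v)=0.90346714 dn(u+v)=0.99303747

m = k² = 0.075519986481
D = 1 − m·sn²u·sn²v = 0.9439653574430529
sn(u+v) = (sn u·cn v·dn v + sn v·cn u·dn u)/D = -0.404637691372826/0.9439653574430529 = -0.4286573529232897
cn(u+v) = (cn u·cn v − sn u·sn v·dn u·dn v)/D = 0.8528416821269117/0.9439653574430529 = 0.9034671404012424
dn(u+v) = (dn u·dn v − m·sn u·sn v·cn u·cn v)/D = 0.9373929716006243/0.9439653574430529 = 0.9930374713535765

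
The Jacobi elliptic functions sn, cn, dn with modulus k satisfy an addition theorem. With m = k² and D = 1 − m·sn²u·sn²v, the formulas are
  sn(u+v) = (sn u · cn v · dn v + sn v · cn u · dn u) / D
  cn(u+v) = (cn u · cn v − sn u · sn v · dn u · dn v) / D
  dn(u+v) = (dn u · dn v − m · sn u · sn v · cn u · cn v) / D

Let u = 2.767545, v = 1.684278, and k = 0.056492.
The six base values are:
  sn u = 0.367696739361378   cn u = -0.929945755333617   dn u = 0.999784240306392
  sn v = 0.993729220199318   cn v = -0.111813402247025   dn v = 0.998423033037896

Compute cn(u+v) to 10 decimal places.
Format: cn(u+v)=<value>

m = k² = 0.003191346064
D = 1 − m·sn²u·sn²v = 0.9995739215406376
cn(u+v) = (cn u·cn v − sn u·sn v·dn u·dn v)/D = -0.2607556734143369/0.9995739215406376 = -0.2608668231484427

cn(u+v)=-0.2608668231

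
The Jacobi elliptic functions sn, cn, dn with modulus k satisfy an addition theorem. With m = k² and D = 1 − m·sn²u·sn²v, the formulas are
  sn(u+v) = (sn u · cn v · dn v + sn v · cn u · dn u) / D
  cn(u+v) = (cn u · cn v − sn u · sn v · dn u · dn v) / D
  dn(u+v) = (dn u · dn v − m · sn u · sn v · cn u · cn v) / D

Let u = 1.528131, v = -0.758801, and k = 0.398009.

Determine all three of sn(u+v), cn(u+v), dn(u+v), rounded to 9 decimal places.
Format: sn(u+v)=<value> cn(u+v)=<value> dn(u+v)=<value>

sn(u+v)=0.687964464 cn(u+v)=0.725744374 dn(u+v)=0.961782081

sn u = 0.9948061340110412, cn u = 0.1017877975692883, dn u = 0.9182756096595307
sn v = -0.6805767784991622, cn v = 0.7326767695018741, dn v = 0.9626143383209296
m = k² = 0.158411164081
D = 1 − m·sn²u·sn²v = 0.9273865706574195
sn(u+v) = (sn u·cn v·dn v + sn v·cn u·dn u)/D = 0.6380090047274014/0.9273865706574195 = 0.6879644637026824
cn(u+v) = (cn u·cn v − sn u·sn v·dn u·dn v)/D = 0.6730455863628256/0.9273865706574195 = 0.7257443741995391
dn(u+v) = (dn u·dn v − m·sn u·sn v·cn u·cn v)/D = 0.8919437860097054/0.9273865706574195 = 0.9617820812063421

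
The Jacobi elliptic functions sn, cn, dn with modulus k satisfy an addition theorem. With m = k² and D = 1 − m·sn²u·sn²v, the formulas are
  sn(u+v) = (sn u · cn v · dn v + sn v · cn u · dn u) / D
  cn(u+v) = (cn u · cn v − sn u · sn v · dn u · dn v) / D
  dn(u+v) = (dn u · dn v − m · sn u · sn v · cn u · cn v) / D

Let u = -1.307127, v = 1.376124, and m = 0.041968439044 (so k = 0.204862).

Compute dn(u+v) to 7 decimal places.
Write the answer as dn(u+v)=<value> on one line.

sn u = -0.9624931149919921, cn u = 0.2713061068111293, dn u = 0.9803676514448571
sn v = 0.978624862076717, cn v = 0.2056535419712643, dn v = 0.9796971716138512
m = k² = 0.041968439044
D = 1 − m·sn²u·sn²v = 0.9627650676289408
dn(u+v) = (dn u·dn v − m·sn u·sn v·cn u·cn v)/D = 0.9626690442256299/0.9627650676289408 = 0.9999002628922263

dn(u+v)=0.9999003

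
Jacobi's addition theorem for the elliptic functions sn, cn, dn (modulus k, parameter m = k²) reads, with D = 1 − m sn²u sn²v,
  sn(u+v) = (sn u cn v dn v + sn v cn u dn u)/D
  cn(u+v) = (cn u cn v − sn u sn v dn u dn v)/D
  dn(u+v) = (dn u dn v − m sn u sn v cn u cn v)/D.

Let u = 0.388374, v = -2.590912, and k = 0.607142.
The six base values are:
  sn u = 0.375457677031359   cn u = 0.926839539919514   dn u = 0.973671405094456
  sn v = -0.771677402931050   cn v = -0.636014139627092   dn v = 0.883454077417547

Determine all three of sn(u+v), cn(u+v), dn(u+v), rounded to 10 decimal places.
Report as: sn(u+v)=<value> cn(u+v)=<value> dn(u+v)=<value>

m = k² = 0.368621408164
D = 1 − m·sn²u·sn²v = 0.9690561677945542
sn(u+v) = (sn u·cn v·dn v + sn v·cn u·dn u)/D = -0.9073560073986446/0.9690561677945542 = -0.9363296344975223
cn(u+v) = (cn u·cn v − sn u·sn v·dn u·dn v)/D = -0.3402571559545192/0.9690561677945542 = -0.3511222231100393
dn(u+v) = (dn u·dn v − m·sn u·sn v·cn u·cn v)/D = 0.7972363025236911/0.9690561677945542 = 0.8226935950865441

sn(u+v)=-0.9363296345 cn(u+v)=-0.3511222231 dn(u+v)=0.8226935951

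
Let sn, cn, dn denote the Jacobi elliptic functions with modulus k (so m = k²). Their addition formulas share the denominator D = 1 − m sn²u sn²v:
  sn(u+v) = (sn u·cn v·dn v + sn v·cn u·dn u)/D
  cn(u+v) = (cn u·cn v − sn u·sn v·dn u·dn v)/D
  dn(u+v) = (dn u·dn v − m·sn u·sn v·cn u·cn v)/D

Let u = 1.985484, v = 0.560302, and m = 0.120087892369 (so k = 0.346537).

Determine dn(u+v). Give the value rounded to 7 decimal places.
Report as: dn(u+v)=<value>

sn u = 0.94195874614771, cn u = -0.3357286412503914, dn u = 0.9452236035846854
sn v = 0.5286425688367038, cn v = 0.848844529000294, dn v = 0.9830767424100494
m = k² = 0.120087892369
D = 1 − m·sn²u·sn²v = 0.9702225672896413
dn(u+v) = (dn u·dn v − m·sn u·sn v·cn u·cn v)/D = 0.946268918170361/0.9702225672896413 = 0.9753111812414384

dn(u+v)=0.9753112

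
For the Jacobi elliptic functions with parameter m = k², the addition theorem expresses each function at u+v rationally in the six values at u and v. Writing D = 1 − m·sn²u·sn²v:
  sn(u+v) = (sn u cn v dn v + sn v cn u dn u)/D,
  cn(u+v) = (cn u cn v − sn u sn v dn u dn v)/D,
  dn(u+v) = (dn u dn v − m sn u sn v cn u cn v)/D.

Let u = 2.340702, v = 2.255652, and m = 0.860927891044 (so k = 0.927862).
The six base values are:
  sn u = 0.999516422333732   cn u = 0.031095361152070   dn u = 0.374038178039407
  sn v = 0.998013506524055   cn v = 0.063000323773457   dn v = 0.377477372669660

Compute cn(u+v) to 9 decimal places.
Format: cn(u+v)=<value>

cn(u+v)=-0.969054913

m = k² = 0.860927891044
D = 1 − m·sn²u·sn²v = 0.1433183125259081
cn(u+v) = (cn u·cn v − sn u·sn v·dn u·dn v)/D = -0.1388833148474397/0.1433183125259081 = -0.9690549128000192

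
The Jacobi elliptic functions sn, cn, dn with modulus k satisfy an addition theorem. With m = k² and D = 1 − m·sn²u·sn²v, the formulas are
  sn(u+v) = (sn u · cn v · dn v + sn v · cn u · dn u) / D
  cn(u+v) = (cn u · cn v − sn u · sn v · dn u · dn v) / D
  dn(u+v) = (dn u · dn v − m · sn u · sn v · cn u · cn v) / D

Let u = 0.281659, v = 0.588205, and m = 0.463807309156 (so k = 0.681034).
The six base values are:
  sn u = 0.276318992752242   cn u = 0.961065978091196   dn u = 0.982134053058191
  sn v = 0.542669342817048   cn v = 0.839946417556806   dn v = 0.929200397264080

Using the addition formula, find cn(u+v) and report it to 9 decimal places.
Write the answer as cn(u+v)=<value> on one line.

cn(u+v)=0.677464862

m = k² = 0.463807309156
D = 1 − m·sn²u·sn²v = 0.9895713128863763
cn(u+v) = (cn u·cn v − sn u·sn v·dn u·dn v)/D = 0.6703997928142688/0.9895713128863763 = 0.6774648618893875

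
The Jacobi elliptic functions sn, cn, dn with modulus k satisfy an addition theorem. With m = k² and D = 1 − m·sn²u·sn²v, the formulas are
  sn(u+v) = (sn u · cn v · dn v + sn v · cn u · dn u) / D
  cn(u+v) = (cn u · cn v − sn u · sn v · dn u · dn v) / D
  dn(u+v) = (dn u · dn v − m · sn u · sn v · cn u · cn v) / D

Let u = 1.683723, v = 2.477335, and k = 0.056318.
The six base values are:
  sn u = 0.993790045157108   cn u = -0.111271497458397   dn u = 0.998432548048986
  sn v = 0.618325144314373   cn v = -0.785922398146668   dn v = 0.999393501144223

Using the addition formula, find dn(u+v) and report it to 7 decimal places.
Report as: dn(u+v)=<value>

dn(u+v)=0.9988528

m = k² = 0.003171717124
D = 1 − m·sn²u·sn²v = 0.998802384119484
dn(u+v) = (dn u·dn v − m·sn u·sn v·cn u·cn v)/D = 0.9976565606085712/0.998802384119484 = 0.9988528025872477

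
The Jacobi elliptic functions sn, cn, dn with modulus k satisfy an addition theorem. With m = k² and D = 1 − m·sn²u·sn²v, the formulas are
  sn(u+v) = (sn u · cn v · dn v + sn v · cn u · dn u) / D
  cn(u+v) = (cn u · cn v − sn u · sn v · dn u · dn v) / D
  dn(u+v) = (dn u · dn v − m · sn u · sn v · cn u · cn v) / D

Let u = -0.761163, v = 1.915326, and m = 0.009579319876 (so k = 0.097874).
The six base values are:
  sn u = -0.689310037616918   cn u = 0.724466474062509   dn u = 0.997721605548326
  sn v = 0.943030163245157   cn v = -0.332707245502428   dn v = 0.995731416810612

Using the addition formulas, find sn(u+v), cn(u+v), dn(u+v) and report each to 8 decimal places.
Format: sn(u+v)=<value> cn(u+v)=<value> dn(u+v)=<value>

sn(u+v)=0.91369507 cn(u+v)=0.40640045 dn(u+v)=0.99599338

m = k² = 0.009579319876
D = 1 − m·sn²u·sn²v = 0.9959522372534286
sn(u+v) = (sn u·cn v·dn v + sn v·cn u·dn u)/D = 0.9099966461666598/0.9959522372534286 = 0.9136950670206722
cn(u+v) = (cn u·cn v − sn u·sn v·dn u·dn v)/D = 0.4047554358566918/0.9959522372534286 = 0.4064004484521263
dn(u+v) = (dn u·dn v − m·sn u·sn v·cn u·cn v)/D = 0.9919618352399609/0.9959522372534286 = 0.9959933801399231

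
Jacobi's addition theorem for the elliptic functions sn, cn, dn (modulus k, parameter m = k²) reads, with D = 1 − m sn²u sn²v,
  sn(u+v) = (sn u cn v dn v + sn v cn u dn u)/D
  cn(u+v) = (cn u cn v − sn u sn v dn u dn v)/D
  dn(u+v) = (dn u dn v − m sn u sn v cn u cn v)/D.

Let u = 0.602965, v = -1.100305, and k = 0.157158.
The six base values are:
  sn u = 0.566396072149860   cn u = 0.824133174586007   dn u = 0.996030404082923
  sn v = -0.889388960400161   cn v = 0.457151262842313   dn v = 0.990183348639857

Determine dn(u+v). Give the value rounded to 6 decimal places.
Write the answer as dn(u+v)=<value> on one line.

dn(u+v)=0.997190

m = k² = 0.024698636964
D = 1 − m·sn²u·sn²v = 0.9937324627844395
dn(u+v) = (dn u·dn v − m·sn u·sn v·cn u·cn v)/D = 0.9909402315866967/0.9937324627844395 = 0.9971901580130341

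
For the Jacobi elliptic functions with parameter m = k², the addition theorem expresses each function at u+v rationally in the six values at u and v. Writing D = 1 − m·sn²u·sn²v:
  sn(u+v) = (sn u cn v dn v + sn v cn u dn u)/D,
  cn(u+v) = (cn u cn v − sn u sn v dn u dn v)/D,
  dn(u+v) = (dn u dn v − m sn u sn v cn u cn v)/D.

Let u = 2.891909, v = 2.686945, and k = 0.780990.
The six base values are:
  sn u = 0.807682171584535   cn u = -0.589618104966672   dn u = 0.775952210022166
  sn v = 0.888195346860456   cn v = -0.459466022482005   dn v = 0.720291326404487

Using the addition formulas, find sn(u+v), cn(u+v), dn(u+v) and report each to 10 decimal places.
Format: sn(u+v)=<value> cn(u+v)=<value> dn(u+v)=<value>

sn(u+v)=-0.9818734006 cn(u+v)=-0.1895379257 dn(u+v)=0.6418463049

m = k² = 0.6099453801
D = 1 − m·sn²u·sn²v = 0.6861017268082058
sn(u+v) = (sn u·cn v·dn v + sn v·cn u·dn u)/D = -0.6736650356305374/0.6861017268082058 = -0.9818734005589452
cn(u+v) = (cn u·cn v − sn u·sn v·dn u·dn v)/D = -0.1300422981114552/0.6861017268082058 = -0.1895379256898555
dn(u+v) = (dn u·dn v − m·sn u·sn v·cn u·cn v)/D = 0.4403718581397144/0.6861017268082058 = 0.6418463049034371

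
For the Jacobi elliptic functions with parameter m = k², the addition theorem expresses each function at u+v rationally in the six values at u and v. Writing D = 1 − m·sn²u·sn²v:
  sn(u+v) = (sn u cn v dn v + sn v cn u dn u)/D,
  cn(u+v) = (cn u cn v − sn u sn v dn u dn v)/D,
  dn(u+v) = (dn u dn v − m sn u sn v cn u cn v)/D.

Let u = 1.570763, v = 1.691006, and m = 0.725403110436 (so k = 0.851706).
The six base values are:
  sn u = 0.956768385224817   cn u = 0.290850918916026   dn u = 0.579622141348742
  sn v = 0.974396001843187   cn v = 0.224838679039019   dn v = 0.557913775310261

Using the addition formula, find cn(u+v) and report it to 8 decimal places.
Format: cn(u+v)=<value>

cn(u+v)=-0.63887160

m = k² = 0.725403110436
D = 1 − m·sn²u·sn²v = 0.3695305710698255
cn(u+v) = (cn u·cn v − sn u·sn v·dn u·dn v)/D = -0.2360825859772741/0.3695305710698255 = -0.6388715967228178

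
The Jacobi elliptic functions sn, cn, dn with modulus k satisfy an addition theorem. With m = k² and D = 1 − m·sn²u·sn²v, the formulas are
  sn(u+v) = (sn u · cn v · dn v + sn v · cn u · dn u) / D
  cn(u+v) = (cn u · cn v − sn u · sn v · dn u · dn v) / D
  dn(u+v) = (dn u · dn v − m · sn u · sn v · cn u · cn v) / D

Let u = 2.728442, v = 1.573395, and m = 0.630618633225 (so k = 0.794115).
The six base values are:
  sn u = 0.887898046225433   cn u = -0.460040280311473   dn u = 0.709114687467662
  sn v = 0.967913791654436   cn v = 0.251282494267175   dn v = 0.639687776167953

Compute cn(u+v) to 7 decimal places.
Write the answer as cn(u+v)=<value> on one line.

m = k² = 0.630618633225
D = 1 − m·sn²u·sn²v = 0.5342355302928468
cn(u+v) = (cn u·cn v − sn u·sn v·dn u·dn v)/D = -0.5054381954229055/0.5342355302928468 = -0.9460961818579237

cn(u+v)=-0.9460962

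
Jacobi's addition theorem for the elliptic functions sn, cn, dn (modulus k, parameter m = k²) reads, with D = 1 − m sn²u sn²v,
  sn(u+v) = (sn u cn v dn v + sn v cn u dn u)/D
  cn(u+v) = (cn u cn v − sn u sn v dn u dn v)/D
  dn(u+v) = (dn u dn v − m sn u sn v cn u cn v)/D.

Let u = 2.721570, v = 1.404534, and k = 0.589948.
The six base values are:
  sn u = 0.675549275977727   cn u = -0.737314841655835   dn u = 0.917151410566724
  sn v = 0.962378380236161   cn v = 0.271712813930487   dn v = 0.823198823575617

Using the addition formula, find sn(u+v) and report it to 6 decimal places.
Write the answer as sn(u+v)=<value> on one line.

sn(u+v)=-0.585872

m = k² = 0.348038642704
D = 1 − m·sn²u·sn²v = 0.8528930307375532
sn(u+v) = (sn u·cn v·dn v + sn v·cn u·dn u)/D = -0.4996859186900648/0.8528930307375532 = -0.5858717338303881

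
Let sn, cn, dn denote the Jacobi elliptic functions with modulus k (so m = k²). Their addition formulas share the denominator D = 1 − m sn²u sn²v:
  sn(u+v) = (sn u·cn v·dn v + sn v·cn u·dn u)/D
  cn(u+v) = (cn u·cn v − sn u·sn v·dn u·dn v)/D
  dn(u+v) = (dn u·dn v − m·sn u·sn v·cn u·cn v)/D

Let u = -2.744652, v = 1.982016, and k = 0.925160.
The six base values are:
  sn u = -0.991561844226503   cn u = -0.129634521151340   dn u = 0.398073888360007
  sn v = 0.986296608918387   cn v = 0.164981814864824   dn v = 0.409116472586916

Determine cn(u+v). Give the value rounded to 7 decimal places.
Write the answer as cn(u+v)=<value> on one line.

m = k² = 0.8559210256
D = 1 − m·sn²u·sn²v = 0.1813686204374482
cn(u+v) = (cn u·cn v − sn u·sn v·dn u·dn v)/D = 0.1378841370326323/0.1813686204374482 = 0.7602425199026466

cn(u+v)=0.7602425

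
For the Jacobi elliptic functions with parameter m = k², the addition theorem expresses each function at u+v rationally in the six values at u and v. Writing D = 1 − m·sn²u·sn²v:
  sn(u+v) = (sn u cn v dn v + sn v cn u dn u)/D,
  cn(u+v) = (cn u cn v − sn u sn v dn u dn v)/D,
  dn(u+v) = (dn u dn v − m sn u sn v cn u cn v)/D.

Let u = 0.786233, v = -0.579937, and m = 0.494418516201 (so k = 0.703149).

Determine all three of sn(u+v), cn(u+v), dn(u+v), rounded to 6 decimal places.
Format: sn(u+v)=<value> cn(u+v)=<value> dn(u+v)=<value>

sn(u+v)=0.204134 cn(u+v)=0.978943 dn(u+v)=0.989645

sn u = 0.682471370999729, cn u = 0.7309123256354008, dn u = 0.877334648699575
sn v = -0.535418082285988, cn v = 0.8445871637440359, dn v = 0.9264252784884708
m = k² = 0.494418516201
D = 1 − m·sn²u·sn²v = 0.9339839293496157
sn(u+v) = (sn u·cn v·dn v + sn v·cn u·dn u)/D = 0.1906582412208238/0.9339839293496157 = 0.2041343916416095
cn(u+v) = (cn u·cn v − sn u·sn v·dn u·dn v)/D = 0.91431691187352/0.9339839293496157 = 0.9789428737924956
dn(u+v) = (dn u·dn v − m·sn u·sn v·cn u·cn v)/D = 0.9243124947224106/0.9339839293496157 = 0.9896449667673192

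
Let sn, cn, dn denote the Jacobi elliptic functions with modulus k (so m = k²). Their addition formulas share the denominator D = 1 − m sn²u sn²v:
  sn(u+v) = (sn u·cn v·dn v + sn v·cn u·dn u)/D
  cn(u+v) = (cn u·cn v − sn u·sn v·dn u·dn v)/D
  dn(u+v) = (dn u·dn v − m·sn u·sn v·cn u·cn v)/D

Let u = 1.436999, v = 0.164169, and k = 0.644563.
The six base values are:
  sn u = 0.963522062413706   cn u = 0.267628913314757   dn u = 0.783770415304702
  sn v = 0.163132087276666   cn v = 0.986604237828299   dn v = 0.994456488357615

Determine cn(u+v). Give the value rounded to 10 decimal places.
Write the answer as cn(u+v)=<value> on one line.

cn(u+v)=0.1430004556

m = k² = 0.415461460969
D = 1 − m·sn²u·sn²v = 0.9897356168066464
cn(u+v) = (cn u·cn v − sn u·sn v·dn u·dn v)/D = 0.1415326441265229/0.9897356168066464 = 0.1430004555996215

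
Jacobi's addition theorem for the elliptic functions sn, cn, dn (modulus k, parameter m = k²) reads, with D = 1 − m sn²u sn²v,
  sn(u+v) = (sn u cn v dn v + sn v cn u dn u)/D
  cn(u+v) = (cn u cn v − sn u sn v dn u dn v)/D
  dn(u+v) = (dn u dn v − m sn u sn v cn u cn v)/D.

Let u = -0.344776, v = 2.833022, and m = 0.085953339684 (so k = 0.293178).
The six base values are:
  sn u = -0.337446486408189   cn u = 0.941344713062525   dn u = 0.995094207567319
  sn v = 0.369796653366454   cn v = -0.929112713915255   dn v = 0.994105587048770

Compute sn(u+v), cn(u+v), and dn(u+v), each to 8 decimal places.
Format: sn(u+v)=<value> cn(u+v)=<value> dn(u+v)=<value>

sn(u+v)=0.65895813 cn(u+v)=-0.75217962 dn(u+v)=0.98116097

m = k² = 0.085953339684
D = 1 − m·sn²u·sn²v = 0.9986615611636049
sn(u+v) = (sn u·cn v·dn v + sn v·cn u·dn u)/D = 0.6580761582923982/0.9986615611636049 = 0.6589581334497658
cn(u+v) = (cn u·cn v − sn u·sn v·dn u·dn v)/D = -0.7511728720027415/0.9986615611636049 = -0.7521796184159743
dn(u+v) = (dn u·dn v − m·sn u·sn v·cn u·cn v)/D = 0.979847741677168/0.9986615611636049 = 0.9811609656183064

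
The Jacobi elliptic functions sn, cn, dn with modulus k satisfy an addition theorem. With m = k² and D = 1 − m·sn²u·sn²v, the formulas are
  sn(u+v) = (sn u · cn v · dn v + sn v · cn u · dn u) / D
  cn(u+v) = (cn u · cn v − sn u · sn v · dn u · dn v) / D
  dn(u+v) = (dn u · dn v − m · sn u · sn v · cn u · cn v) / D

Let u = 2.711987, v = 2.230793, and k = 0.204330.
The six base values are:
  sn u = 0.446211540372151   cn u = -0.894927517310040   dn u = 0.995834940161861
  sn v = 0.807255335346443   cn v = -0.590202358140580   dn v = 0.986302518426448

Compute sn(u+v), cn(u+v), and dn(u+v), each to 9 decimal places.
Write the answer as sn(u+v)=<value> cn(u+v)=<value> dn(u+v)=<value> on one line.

m = k² = 0.0417507489
D = 1 − m·sn²u·sn²v = 0.9945828892497021
sn(u+v) = (sn u·cn v·dn v + sn v·cn u·dn u)/D = -0.9791738297198095/0.9945828892497021 = -0.9845070132450027
cn(u+v) = (cn u·cn v − sn u·sn v·dn u·dn v)/D = 0.1743953404771088/0.9945828892497021 = 0.1753452048714311
dn(u+v) = (dn u·dn v − m·sn u·sn v·cn u·cn v)/D = 0.9742511393753474/0.9945828892497021 = 0.9795575108981689

sn(u+v)=-0.984507013 cn(u+v)=0.175345205 dn(u+v)=0.979557511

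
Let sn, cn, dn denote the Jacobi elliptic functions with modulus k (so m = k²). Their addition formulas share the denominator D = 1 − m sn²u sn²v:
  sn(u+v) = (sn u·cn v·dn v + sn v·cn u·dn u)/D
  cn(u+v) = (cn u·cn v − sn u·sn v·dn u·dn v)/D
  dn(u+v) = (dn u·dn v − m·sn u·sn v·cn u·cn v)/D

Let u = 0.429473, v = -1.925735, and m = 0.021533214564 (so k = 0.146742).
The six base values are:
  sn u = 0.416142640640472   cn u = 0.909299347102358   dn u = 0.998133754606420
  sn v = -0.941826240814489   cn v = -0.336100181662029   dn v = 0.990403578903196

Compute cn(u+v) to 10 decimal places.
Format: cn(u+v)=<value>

cn(u+v)=0.0821043751

m = k² = 0.021533214564
D = 1 − m·sn²u·sn²v = 0.9966922332442961
cn(u+v) = (cn u·cn v − sn u·sn v·dn u·dn v)/D = 0.08183279298312953/0.9966922332442961 = 0.08210437510560168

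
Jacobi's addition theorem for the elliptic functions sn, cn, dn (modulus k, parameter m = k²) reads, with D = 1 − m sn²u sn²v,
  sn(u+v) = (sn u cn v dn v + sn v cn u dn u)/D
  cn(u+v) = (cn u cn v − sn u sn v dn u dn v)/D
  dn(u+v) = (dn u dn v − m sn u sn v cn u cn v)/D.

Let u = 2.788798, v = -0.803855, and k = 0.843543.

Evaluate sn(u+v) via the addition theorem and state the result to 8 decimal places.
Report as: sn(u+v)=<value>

sn(u+v)=0.99831902

sn u = 0.9229918456509399, cn u = -0.3848195068624661, dn u = 0.6275412565556815
sn v = -0.6819169423089821, cn v = 0.7314296164307051, dn v = 0.8179943435310949
m = k² = 0.711564792849
D = 1 − m·sn²u·sn²v = 0.7181142372566881
sn(u+v) = (sn u·cn v·dn v + sn v·cn u·dn u)/D = 0.7169071049966539/0.7181142372566881 = 0.9983190247492577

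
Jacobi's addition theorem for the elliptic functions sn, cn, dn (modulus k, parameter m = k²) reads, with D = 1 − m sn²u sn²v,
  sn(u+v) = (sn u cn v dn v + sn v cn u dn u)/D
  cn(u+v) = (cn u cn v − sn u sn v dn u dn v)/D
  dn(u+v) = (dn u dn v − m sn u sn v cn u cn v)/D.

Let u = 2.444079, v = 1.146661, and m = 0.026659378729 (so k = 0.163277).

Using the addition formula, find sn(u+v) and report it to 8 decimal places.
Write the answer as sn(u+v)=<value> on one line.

sn(u+v)=-0.41464596

sn u = 0.6573409308189011, cn u = -0.7535933257866213, dn u = 0.994223596471771
sn v = 0.9092667980319839, cn v = 0.4162137551747461, dn v = 0.9889180598781271
m = k² = 0.026659378729
D = 1 − m·sn²u·sn²v = 0.9904761172209388
sn(u+v) = (sn u·cn v·dn v + sn v·cn u·dn u)/D = -0.410696917021865/0.9904761172209388 = -0.4146459565064441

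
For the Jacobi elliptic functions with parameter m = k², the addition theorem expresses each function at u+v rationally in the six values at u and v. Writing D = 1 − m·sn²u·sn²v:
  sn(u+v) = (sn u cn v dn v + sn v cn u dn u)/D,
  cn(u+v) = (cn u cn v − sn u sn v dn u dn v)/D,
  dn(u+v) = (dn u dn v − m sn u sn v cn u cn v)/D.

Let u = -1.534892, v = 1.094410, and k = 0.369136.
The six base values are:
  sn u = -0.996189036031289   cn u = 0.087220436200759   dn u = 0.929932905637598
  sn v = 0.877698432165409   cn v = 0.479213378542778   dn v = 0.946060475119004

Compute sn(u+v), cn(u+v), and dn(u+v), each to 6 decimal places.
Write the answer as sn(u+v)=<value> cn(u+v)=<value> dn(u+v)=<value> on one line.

m = k² = 0.136261386496
D = 1 − m·sn²u·sn²v = 0.8958289686170666
sn(u+v) = (sn u·cn v·dn v + sn v·cn u·dn u)/D = -0.3804477025227266/0.8958289686170666 = -0.4246878766490903
cn(u+v) = (cn u·cn v − sn u·sn v·dn u·dn v)/D = 0.8110296459801554/0.8958289686170666 = 0.9053398298027581
dn(u+v) = (dn u·dn v − m·sn u·sn v·cn u·cn v)/D = 0.8847525111696877/0.8958289686170666 = 0.9876355221416002

sn(u+v)=-0.424688 cn(u+v)=0.905340 dn(u+v)=0.987636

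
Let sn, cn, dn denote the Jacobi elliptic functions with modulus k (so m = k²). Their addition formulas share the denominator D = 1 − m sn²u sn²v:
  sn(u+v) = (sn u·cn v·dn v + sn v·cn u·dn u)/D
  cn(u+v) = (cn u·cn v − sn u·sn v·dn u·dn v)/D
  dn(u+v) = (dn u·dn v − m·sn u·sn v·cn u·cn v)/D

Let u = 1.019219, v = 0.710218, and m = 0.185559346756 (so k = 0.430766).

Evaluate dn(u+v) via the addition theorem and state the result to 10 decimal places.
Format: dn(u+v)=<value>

dn(u+v)=0.9029596198

sn u = 0.8375068794527589, cn u = 0.5464267808858767, dn u = 0.9326550145765686
sn v = 0.6443955432631484, cn v = 0.7646923458637414, dn v = 0.9607014597255629
m = k² = 0.185559346756
D = 1 − m·sn²u·sn²v = 0.945953863047984
dn(u+v) = (dn u·dn v − m·sn u·sn v·cn u·cn v)/D = 0.8541581405348471/0.945953863047984 = 0.9029596198091952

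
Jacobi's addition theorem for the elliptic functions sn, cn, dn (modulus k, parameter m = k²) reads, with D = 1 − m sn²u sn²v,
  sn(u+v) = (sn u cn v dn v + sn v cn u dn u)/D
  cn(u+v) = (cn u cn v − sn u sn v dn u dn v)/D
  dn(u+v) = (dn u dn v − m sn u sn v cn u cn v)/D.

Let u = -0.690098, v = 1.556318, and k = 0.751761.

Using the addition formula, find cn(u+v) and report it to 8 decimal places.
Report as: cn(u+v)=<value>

sn u = -0.6148518775305913, cn u = 0.7886426115149414, dn u = 0.8867644190520236
sn v = 0.9717149040086628, cn v = 0.2361570353121735, dn v = 0.682915511183143
m = k² = 0.565144601121
D = 1 − m·sn²u·sn²v = 0.798266363152527
cn(u+v) = (cn u·cn v − sn u·sn v·dn u·dn v)/D = 0.5480568646166852/0.798266363152527 = 0.686558885498181

cn(u+v)=0.68655889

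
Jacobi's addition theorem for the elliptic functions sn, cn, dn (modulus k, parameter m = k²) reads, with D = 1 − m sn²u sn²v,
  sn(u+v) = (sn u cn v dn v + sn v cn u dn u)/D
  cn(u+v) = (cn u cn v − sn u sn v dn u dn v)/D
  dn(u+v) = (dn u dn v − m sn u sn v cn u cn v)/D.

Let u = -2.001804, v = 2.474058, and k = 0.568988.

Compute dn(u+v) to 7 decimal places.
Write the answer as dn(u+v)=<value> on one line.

dn(u+v)=0.9666556

sn u = -0.9745646471344805, cn u = -0.2241065562531481, dn u = 0.8321733359486149
sn v = 0.8076318640328563, cn v = -0.5896870120655651, dn v = 0.8881607792694453
m = k² = 0.323747344144
D = 1 − m·sn²u·sn²v = 0.7994353404196279
dn(u+v) = (dn u·dn v − m·sn u·sn v·cn u·cn v)/D = 0.7727786280304357/0.7994353404196279 = 0.966655574201661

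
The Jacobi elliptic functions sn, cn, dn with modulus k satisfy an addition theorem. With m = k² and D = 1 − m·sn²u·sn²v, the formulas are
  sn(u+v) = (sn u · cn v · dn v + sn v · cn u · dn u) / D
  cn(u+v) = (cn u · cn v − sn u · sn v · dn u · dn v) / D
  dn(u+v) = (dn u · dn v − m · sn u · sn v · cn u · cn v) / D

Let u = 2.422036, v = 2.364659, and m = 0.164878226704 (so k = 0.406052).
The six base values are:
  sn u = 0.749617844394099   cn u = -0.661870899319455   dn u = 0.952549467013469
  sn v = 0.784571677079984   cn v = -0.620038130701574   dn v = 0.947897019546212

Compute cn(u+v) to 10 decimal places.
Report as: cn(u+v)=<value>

m = k² = 0.164878226704
D = 1 − m·sn²u·sn²v = 0.9429693406589225
cn(u+v) = (cn u·cn v − sn u·sn v·dn u·dn v)/D = -0.1206474723925016/0.9429693406589225 = -0.1279442153529576

cn(u+v)=-0.1279442154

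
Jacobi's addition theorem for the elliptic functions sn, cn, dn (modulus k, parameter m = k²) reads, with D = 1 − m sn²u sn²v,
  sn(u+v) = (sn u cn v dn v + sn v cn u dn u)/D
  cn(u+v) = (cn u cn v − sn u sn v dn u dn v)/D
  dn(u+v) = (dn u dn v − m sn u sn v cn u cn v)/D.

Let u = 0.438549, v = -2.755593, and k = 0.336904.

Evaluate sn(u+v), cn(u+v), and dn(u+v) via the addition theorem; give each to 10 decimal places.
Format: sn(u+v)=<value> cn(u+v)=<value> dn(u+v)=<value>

sn u = 0.4232369804586894, cn u = 0.906019016562131, dn u = 0.9897818071847336
sn v = -0.4611733970717859, cn v = -0.8873100347867531, dn v = 0.9878561646144914
m = k² = 0.113504305216
D = 1 − m·sn²u·sn²v = 0.9956757773915183
sn(u+v) = (sn u·cn v·dn v + sn v·cn u·dn u)/D = -0.784544275618143/0.9956757773915183 = -0.7879515535403504
cn(u+v) = (cn u·cn v − sn u·sn v·dn u·dn v)/D = -0.6130746555510248/0.9956757773915183 = -0.61573724044705
dn(u+v) = (dn u·dn v − m·sn u·sn v·cn u·cn v)/D = 0.9599516917615793/0.9956757773915183 = 0.9641207645690353

sn(u+v)=-0.7879515535 cn(u+v)=-0.6157372404 dn(u+v)=0.9641207646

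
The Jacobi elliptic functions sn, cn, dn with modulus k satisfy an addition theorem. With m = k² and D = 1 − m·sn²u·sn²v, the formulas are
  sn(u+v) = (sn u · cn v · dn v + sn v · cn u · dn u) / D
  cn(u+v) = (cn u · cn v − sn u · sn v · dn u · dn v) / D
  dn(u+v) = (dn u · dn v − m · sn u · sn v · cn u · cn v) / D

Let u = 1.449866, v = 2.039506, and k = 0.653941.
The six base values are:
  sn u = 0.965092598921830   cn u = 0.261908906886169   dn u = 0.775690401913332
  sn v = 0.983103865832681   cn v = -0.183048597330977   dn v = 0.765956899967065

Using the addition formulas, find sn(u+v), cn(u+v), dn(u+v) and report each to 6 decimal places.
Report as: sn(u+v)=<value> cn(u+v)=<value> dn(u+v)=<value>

sn(u+v)=0.104732 cn(u+v)=-0.994500 dn(u+v)=0.997652

m = k² = 0.427638831481
D = 1 − m·sn²u·sn²v = 0.6150415011157158
sn(u+v) = (sn u·cn v·dn v + sn v·cn u·dn u)/D = 0.06441454038628251/0.6150415011157158 = 0.1047320225861691
cn(u+v) = (cn u·cn v − sn u·sn v·dn u·dn v)/D = -0.6116590676851747/0.6150415011157158 = -0.9945004793588639
dn(u+v) = (dn u·dn v − m·sn u·sn v·cn u·cn v)/D = 0.6135973231178377/0.6150415011157158 = 0.997651901546061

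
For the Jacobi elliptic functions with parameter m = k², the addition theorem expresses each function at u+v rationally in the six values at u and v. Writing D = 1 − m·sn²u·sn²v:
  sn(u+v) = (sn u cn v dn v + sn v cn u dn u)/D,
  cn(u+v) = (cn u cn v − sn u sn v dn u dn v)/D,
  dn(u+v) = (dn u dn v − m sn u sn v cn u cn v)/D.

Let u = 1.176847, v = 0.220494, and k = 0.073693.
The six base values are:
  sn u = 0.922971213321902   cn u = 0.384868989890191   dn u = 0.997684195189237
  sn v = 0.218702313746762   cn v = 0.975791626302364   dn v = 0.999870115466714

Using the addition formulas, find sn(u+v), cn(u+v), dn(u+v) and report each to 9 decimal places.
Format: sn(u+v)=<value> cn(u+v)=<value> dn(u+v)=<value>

m = k² = 0.005430658249
D = 1 − m·sn²u·sn²v = 0.999778723373991
sn(u+v) = (sn u·cn v·dn v + sn v·cn u·dn u)/D = 0.9844874169458208/0.999778723373991 = 0.9847053092142569
cn(u+v) = (cn u·cn v − sn u·sn v·dn u·dn v)/D = 0.1741896138886378/0.999778723373991 = 0.1742281665094788
dn(u+v) = (dn u·dn v − m·sn u·sn v·cn u·cn v)/D = 0.9971429274189903/0.999778723373991 = 0.9973636206758776

sn(u+v)=0.984705309 cn(u+v)=0.174228167 dn(u+v)=0.997363621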